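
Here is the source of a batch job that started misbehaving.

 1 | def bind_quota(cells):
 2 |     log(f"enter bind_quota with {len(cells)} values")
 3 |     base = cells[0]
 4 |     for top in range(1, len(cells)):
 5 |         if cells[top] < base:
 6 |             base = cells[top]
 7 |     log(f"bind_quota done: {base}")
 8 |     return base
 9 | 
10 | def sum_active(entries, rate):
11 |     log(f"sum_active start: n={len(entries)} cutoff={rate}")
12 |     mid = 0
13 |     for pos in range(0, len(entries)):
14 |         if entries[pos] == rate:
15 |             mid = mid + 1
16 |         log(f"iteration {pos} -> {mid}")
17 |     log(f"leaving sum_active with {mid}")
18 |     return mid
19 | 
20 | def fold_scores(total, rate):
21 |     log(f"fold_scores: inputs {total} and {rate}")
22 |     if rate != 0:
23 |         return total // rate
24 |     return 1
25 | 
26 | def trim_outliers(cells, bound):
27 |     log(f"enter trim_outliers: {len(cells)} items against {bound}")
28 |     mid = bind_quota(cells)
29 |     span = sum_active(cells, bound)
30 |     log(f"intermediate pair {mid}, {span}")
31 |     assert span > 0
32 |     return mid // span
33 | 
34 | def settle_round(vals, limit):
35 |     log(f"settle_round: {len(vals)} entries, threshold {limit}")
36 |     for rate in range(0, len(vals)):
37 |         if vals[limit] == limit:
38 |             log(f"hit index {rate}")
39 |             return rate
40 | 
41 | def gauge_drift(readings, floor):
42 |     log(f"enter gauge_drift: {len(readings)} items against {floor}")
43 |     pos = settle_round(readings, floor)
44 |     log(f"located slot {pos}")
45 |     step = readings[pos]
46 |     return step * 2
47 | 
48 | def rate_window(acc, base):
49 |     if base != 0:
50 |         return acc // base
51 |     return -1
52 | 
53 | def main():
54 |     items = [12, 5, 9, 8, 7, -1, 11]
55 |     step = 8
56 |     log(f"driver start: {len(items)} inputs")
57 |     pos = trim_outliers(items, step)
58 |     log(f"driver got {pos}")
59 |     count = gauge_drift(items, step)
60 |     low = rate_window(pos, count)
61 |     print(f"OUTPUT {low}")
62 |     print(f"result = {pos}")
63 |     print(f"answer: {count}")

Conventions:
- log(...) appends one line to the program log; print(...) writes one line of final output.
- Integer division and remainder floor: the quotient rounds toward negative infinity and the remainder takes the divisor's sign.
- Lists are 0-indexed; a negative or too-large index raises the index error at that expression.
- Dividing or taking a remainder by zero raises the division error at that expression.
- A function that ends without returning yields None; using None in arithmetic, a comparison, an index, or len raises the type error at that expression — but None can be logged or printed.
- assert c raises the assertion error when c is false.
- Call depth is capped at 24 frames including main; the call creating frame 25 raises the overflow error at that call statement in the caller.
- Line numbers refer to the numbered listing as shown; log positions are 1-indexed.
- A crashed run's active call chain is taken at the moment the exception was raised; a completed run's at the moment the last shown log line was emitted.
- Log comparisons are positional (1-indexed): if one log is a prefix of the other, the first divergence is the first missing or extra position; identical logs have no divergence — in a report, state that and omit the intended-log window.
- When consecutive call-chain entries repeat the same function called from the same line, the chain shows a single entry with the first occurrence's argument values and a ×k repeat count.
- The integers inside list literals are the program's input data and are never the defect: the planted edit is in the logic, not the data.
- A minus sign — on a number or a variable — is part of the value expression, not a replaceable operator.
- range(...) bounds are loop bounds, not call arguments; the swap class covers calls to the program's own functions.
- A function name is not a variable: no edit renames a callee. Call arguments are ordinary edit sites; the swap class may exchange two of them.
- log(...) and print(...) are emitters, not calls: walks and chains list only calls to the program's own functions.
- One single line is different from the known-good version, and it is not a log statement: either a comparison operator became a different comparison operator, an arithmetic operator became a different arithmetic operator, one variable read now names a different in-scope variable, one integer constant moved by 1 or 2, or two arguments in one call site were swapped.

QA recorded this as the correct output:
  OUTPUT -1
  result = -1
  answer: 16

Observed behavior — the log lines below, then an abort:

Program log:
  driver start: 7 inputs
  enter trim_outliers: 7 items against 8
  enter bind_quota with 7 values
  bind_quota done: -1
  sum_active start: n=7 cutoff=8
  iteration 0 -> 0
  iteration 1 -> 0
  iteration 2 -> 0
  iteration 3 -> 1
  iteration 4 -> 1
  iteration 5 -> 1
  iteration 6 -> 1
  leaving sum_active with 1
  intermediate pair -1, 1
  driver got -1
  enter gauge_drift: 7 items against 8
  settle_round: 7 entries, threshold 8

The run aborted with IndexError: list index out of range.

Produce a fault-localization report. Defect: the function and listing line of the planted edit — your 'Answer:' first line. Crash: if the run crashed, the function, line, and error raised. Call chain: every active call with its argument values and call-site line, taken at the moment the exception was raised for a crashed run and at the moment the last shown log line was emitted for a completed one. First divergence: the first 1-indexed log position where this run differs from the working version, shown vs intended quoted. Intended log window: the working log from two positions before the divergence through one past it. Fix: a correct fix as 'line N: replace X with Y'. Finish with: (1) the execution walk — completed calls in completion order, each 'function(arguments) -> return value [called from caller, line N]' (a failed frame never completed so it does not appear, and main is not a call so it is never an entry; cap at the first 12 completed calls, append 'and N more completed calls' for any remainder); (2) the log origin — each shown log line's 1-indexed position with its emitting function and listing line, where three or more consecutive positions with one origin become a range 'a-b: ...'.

Answer: the defect is in settle_round at line 37.
Core observation: Only 17 log lines were emitted before the run died; the intended continuation was 'hit index 3'.
Crash: settle_round, line 37, IndexError.
Call chain: main -> gauge_drift([12, 5, 9, 8, 7, -1, 11], 8) (called at line 59) -> settle_round([12, 5, 9, 8, 7, -1, 11], 8) (called at line 43).
First divergence: position 18; the shown log stops at 17 lines while the working version next logs 'hit index 3'.
Intended log window:
  16: enter gauge_drift: 7 items against 8
  17: settle_round: 7 entries, threshold 8
  18: hit index 3
  19: located slot 3
Execution walk:
  bind_quota([12, 5, 9, 8, 7, -1, 11]) -> -1  [called from trim_outliers, line 28]
  sum_active([12, 5, 9, 8, 7, -1, 11], 8) -> 1  [called from trim_outliers, line 29]
  trim_outliers([12, 5, 9, 8, 7, -1, 11], 8) -> -1  [called from main, line 57]
Origin of each log line:
  1: logged in main at line 56
  2: logged in trim_outliers at line 27
  3: logged in bind_quota at line 2
  4: logged in bind_quota at line 7
  5: logged in sum_active at line 11
  6-12: logged in sum_active at line 16
  13: logged in sum_active at line 17
  14: logged in trim_outliers at line 30
  15: logged in main at line 58
  16: logged in gauge_drift at line 42
  17: logged in settle_round at line 35
A correct fix: line 37: replace `vals[limit]` with `vals[rate]`.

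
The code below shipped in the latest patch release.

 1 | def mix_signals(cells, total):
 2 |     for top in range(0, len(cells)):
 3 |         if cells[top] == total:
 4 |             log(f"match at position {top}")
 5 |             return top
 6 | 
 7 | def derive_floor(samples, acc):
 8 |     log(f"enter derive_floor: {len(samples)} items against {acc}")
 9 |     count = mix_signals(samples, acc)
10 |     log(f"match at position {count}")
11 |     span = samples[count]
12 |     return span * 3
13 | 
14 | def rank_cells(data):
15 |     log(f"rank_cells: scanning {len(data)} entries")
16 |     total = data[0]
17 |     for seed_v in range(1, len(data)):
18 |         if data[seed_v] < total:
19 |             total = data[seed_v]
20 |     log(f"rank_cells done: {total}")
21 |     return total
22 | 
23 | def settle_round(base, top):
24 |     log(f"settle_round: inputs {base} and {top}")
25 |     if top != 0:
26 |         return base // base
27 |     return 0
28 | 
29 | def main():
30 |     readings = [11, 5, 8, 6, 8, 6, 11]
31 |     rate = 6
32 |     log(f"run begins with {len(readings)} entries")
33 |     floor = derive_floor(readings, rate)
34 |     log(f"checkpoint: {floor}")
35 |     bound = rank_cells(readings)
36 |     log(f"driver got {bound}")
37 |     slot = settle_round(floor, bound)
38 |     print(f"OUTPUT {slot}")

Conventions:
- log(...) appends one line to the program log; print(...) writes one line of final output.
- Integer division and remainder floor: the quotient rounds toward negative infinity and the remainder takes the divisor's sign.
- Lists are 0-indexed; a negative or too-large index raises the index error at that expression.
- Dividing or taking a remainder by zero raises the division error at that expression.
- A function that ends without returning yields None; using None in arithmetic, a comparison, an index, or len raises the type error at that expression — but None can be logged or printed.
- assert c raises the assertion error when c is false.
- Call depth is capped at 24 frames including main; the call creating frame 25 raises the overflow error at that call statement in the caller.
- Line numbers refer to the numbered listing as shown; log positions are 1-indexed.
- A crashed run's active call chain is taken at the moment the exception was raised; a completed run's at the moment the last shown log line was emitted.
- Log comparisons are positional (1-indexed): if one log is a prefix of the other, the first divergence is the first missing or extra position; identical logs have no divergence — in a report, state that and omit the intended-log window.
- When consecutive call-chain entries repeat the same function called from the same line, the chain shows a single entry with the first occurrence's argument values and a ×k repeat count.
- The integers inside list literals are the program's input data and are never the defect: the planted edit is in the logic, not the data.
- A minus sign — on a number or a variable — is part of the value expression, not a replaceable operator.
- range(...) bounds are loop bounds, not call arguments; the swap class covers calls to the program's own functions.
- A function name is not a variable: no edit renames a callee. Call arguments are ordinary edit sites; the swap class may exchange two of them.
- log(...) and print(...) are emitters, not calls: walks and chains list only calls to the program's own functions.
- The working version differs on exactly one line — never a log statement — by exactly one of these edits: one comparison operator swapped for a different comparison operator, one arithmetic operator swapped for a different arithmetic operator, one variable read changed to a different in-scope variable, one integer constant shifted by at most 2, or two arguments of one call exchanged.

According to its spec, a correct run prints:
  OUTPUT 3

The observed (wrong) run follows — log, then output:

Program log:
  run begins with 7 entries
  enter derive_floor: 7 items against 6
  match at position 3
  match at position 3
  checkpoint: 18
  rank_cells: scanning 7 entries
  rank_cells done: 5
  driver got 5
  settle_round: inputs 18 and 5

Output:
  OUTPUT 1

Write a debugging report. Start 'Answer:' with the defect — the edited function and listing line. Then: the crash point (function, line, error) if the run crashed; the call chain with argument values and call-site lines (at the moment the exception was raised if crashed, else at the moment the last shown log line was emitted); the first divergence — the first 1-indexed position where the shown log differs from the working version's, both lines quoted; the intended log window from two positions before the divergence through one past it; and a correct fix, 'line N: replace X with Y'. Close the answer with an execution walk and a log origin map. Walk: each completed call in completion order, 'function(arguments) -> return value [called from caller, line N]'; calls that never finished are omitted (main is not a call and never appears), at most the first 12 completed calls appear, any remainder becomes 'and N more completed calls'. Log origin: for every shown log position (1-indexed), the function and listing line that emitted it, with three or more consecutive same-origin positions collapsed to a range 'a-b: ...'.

Answer: the defect is in settle_round at line 26.
Key observation: No log line changed; the fault shows up purely in the output.
Call chain: main -> settle_round(18, 5) (called at line 37).
First divergence: none — the logs agree in full.
Execution walk:
  mix_signals([11, 5, 8, 6, 8, 6, 11], 6) -> 3  [called from derive_floor, line 9]
  derive_floor([11, 5, 8, 6, 8, 6, 11], 6) -> 18  [called from main, line 33]
  rank_cells([11, 5, 8, 6, 8, 6, 11]) -> 5  [called from main, line 35]
  settle_round(18, 5) -> 1  [called from main, line 37]
Log origin:
  1: logged in main at line 32
  2: logged in derive_floor at line 8
  3: logged in mix_signals at line 4
  4: logged in derive_floor at line 10
  5: logged in main at line 34
  6: logged in rank_cells at line 15
  7: logged in rank_cells at line 20
  8: logged in main at line 36
  9: logged in settle_round at line 24
A correct fix: line 26: replace `base // base` with `base // top`.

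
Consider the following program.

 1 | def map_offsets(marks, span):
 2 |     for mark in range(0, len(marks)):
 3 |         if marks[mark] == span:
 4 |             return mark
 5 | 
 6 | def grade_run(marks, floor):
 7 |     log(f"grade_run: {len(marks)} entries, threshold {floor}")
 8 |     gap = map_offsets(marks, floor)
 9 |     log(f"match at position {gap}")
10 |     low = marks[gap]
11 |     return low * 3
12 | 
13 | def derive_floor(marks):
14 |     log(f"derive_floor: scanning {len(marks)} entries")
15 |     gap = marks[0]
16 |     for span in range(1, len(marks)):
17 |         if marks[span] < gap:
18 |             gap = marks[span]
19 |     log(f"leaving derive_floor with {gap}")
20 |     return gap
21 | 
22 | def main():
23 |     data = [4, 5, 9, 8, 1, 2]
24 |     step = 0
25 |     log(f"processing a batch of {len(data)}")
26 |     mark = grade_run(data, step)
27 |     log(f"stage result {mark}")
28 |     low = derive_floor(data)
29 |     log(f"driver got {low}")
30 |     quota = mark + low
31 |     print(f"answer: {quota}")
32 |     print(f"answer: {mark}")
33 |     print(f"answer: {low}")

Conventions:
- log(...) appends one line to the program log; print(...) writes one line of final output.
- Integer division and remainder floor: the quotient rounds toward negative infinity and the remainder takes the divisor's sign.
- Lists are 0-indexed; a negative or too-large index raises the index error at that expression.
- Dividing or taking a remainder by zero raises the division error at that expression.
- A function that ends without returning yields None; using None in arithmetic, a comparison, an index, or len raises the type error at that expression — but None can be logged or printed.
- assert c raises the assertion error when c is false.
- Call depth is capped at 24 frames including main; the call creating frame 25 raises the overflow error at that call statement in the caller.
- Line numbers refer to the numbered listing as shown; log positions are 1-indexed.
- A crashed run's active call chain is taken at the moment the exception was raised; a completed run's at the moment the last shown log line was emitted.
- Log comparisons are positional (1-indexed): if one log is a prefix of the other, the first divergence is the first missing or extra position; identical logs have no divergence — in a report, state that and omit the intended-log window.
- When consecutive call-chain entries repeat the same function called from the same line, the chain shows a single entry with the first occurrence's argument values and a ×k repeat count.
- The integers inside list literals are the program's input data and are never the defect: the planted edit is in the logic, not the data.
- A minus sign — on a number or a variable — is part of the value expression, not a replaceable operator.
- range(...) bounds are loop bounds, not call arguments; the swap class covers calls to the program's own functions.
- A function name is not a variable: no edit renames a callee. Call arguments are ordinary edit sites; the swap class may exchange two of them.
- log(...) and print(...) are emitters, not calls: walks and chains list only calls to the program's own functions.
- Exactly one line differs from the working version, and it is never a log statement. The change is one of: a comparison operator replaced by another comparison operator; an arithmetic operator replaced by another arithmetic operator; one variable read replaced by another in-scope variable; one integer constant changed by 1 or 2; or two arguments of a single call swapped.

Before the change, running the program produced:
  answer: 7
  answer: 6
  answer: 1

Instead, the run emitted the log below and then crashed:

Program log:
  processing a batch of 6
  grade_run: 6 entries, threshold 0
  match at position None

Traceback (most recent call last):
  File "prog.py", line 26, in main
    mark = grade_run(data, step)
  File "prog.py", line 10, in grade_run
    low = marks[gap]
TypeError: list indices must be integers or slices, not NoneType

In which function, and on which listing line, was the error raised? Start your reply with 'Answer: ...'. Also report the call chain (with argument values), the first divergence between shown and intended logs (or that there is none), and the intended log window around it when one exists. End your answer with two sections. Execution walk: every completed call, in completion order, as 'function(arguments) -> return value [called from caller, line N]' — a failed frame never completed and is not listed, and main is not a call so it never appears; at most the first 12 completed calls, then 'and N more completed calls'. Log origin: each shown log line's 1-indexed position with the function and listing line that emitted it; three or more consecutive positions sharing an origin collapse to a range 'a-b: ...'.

Answer: the error was raised in grade_run, line 10.
Key fact: Position 2 is the first bad log line: 'grade_run: 6 entries, threshold 0' should read 'grade_run: 6 entries, threshold 2'.
Call chain: main -> grade_run([4, 5, 9, 8, 1, 2], 0) (called at line 26).
First divergence: position 2 — shown 'grade_run: 6 entries, threshold 0', intended 'grade_run: 6 entries, threshold 2'.
Intended log window:
  1: processing a batch of 6
  2: grade_run: 6 entries, threshold 2
  3: match at position 5
Execution walk:
  map_offsets([4, 5, 9, 8, 1, 2], 0) -> None  [called from grade_run, line 8]
Log origin:
  1: logged in main at line 25
  2: logged in grade_run at line 7
  3: logged in grade_run at line 9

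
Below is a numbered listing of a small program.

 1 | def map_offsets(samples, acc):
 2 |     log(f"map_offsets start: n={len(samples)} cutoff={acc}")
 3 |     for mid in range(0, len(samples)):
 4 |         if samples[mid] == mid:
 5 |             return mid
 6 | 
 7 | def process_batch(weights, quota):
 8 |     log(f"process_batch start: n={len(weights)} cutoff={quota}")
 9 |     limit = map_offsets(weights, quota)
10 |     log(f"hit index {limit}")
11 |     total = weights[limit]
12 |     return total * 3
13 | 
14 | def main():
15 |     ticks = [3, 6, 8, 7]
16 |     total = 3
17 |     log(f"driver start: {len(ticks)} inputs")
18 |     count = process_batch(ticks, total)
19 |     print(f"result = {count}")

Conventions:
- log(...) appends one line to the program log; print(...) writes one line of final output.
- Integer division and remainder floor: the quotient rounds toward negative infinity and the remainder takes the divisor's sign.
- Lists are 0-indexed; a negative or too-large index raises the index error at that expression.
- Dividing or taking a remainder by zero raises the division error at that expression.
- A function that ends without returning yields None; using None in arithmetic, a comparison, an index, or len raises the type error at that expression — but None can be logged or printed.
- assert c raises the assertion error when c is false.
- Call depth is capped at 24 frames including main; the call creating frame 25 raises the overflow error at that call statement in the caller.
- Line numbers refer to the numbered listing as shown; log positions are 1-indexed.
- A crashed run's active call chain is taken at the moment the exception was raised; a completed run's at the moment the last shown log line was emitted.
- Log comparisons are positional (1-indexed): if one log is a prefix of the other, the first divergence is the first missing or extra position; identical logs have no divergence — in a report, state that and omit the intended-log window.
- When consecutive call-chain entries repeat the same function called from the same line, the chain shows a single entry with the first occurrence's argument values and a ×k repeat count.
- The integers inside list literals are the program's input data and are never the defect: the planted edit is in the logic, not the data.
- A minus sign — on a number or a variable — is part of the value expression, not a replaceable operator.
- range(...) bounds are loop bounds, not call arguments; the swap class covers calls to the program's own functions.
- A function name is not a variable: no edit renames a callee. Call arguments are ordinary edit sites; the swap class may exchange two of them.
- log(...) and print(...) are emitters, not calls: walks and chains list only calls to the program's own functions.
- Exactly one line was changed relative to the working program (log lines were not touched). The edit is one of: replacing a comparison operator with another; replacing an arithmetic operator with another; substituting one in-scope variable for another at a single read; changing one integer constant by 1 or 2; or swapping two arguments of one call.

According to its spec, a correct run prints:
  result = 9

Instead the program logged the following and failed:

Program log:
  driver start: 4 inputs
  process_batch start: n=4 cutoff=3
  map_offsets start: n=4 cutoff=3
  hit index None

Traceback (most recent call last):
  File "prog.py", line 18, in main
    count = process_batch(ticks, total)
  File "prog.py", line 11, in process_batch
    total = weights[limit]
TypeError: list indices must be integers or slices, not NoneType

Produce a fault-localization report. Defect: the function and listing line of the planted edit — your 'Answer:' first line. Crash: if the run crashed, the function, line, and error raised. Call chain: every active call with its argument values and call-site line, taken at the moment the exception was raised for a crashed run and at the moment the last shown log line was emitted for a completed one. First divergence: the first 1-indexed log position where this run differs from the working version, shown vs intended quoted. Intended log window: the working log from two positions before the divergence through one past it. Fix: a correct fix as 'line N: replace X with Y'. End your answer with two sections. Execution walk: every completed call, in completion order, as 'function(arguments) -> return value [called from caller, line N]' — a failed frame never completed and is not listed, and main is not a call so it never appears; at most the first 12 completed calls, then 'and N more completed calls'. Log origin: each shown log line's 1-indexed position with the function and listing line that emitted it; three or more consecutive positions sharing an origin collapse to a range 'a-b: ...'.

Answer: the defect is in map_offsets at line 4.
Core observation: The log first diverges at position 4: the faulty run prints 'hit index None' where the working version prints 'hit index 0'.
Crash: process_batch, line 11, TypeError.
Call chain: main -> process_batch([3, 6, 8, 7], 3) (called at line 18).
First divergence: at position 4 the run shows 'hit index None' where the working version logs 'hit index 0'.
Intended log window:
  2: process_batch start: n=4 cutoff=3
  3: map_offsets start: n=4 cutoff=3
  4: hit index 0
Execution walk:
  map_offsets([3, 6, 8, 7], 3) -> None  [called from process_batch, line 9]
Log origins:
  1: emitted by main (line 17)
  2: emitted by process_batch (line 8)
  3: emitted by map_offsets (line 2)
  4: emitted by process_batch (line 10)
A correct fix: line 4: replace `samples[mid] == mid` with `samples[mid] == acc`.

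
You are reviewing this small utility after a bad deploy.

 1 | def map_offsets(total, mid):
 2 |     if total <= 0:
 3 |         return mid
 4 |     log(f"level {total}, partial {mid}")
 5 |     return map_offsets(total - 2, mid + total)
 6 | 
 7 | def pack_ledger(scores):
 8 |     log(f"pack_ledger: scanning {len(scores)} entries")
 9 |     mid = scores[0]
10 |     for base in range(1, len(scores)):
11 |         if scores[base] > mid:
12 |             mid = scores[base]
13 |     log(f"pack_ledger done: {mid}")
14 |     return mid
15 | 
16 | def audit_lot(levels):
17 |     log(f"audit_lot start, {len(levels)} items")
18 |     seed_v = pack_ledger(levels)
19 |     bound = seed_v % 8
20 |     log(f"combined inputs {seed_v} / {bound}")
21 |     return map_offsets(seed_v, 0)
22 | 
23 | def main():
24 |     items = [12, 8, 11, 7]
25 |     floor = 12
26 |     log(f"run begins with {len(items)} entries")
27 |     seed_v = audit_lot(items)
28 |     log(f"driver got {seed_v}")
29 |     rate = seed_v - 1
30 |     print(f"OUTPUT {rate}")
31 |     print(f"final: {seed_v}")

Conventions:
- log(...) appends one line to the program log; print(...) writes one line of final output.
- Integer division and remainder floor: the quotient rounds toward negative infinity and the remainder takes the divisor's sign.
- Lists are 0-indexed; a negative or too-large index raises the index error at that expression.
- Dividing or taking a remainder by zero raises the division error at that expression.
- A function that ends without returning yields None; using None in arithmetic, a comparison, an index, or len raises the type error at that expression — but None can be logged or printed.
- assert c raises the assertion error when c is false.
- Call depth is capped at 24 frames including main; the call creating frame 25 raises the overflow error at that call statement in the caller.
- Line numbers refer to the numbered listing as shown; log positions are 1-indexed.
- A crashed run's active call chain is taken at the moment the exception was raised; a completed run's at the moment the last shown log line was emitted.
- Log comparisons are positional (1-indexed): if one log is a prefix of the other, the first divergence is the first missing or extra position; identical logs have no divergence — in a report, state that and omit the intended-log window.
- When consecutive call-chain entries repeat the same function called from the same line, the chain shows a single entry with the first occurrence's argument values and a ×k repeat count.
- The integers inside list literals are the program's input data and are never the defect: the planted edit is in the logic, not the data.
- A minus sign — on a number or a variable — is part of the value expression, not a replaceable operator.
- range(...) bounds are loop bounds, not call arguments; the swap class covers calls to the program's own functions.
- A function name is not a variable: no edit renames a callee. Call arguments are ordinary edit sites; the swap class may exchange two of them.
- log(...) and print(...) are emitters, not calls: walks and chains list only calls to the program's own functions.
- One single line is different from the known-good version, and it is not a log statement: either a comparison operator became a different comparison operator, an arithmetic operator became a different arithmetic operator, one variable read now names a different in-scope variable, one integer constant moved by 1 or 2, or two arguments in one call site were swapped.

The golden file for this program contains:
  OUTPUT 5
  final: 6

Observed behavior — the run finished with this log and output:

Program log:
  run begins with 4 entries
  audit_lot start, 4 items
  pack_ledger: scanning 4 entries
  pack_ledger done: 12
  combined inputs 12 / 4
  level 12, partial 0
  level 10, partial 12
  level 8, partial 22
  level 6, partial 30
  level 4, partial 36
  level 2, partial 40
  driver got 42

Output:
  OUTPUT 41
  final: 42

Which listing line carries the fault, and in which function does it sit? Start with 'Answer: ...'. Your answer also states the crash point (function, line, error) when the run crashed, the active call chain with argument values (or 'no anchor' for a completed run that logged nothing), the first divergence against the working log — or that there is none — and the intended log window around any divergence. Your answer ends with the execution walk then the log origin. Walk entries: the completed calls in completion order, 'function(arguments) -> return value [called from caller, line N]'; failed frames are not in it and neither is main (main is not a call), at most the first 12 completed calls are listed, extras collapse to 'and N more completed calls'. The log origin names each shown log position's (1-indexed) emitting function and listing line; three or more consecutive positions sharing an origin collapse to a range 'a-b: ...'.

Answer: the defect is in audit_lot at line 21.
Key fact: The log first diverges at position 6: the faulty run prints 'level 12, partial 0' where the working version prints 'level 4, partial 0'.
Call chain: main.
First divergence: position 6 — the shown line 'level 12, partial 0' should read 'level 4, partial 0'.
Intended log window:
  4: pack_ledger done: 12
  5: combined inputs 12 / 4
  6: level 4, partial 0
  7: level 2, partial 4
Execution walk:
  pack_ledger([12, 8, 11, 7]) -> 12  [called from audit_lot, line 18]
  map_offsets(0, 42) -> 42  [called from map_offsets, line 5]
  map_offsets(2, 40) -> 42  [called from map_offsets, line 5]
  map_offsets(4, 36) -> 42  [called from map_offsets, line 5]
  map_offsets(6, 30) -> 42  [called from map_offsets, line 5]
  map_offsets(8, 22) -> 42  [called from map_offsets, line 5]
  map_offsets(10, 12) -> 42  [called from map_offsets, line 5]
  map_offsets(12, 0) -> 42  [called from audit_lot, line 21]
  audit_lot([12, 8, 11, 7]) -> 42  [called from main, line 27]
Log origins:
  1: logged in main at line 26
  2: logged in audit_lot at line 17
  3: logged in pack_ledger at line 8
  4: logged in pack_ledger at line 13
  5: logged in audit_lot at line 20
  6-11: logged in map_offsets at line 4
  12: logged in main at line 28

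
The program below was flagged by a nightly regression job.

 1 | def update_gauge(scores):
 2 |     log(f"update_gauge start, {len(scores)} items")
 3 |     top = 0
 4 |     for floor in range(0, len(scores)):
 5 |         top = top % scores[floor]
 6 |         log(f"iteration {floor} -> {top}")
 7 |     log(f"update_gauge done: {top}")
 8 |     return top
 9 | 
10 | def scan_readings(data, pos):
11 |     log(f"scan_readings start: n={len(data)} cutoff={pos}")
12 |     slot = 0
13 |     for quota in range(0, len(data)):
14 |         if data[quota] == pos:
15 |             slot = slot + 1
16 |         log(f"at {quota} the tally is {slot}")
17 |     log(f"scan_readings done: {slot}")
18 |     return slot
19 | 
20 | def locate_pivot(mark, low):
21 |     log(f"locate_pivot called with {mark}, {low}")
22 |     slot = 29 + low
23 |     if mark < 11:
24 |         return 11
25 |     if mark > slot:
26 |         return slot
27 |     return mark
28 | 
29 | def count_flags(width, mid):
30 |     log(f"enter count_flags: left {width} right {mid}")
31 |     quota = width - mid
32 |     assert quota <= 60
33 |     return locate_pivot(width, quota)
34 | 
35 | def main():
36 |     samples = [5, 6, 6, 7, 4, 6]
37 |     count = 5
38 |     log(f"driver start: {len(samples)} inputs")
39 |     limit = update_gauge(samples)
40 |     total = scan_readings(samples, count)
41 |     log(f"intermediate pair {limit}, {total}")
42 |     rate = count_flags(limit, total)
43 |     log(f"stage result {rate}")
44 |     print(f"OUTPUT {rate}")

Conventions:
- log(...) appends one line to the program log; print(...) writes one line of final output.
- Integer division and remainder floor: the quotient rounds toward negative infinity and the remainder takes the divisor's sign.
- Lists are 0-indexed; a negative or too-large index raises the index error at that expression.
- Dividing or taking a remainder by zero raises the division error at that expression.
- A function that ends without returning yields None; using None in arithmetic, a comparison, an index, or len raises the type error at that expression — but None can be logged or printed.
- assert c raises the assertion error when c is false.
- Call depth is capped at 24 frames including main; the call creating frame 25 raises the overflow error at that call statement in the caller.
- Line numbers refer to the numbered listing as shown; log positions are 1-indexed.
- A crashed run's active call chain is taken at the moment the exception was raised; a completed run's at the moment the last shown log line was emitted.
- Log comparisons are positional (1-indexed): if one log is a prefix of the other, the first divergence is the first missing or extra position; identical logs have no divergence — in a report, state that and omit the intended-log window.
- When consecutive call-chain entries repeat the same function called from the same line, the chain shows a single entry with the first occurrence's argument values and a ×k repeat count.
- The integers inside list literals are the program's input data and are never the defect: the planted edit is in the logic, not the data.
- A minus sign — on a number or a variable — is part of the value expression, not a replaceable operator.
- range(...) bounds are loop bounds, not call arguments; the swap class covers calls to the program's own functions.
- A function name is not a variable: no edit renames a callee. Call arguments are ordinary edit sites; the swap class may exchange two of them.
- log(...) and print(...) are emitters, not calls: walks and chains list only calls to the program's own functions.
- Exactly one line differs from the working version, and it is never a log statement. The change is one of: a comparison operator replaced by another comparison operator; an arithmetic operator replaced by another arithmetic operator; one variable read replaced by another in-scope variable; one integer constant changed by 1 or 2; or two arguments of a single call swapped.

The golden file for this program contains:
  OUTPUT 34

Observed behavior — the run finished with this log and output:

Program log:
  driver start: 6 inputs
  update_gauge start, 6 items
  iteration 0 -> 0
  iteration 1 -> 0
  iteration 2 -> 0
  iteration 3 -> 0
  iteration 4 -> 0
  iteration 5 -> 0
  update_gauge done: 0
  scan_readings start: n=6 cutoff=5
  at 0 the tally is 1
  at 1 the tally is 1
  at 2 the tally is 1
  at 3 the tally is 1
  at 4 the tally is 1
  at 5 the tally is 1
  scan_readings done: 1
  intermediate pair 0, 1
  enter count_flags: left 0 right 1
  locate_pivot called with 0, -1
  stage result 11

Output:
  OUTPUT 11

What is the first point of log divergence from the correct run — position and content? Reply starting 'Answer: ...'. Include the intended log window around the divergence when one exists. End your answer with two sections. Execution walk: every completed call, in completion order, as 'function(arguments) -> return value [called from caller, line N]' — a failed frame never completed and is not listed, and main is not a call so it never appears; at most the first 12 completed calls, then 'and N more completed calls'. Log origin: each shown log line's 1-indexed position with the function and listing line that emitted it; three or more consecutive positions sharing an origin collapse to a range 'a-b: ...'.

Answer: position 3 — shown 'iteration 0 -> 0', intended 'iteration 0 -> 5'.
Intended log window:
  1: driver start: 6 inputs
  2: update_gauge start, 6 items
  3: iteration 0 -> 5
  4: iteration 1 -> 11
Execution walk:
  update_gauge([5, 6, 6, 7, 4, 6]) -> 0  [called from main, line 39]
  scan_readings([5, 6, 6, 7, 4, 6], 5) -> 1  [called from main, line 40]
  locate_pivot(0, -1) -> 11  [called from count_flags, line 33]
  count_flags(0, 1) -> 11  [called from main, line 42]
Log origin:
  1: from main, line 38
  2: from update_gauge, line 2
  3-8: from update_gauge, line 6
  9: from update_gauge, line 7
  10: from scan_readings, line 11
  11-16: from scan_readings, line 16
  17: from scan_readings, line 17
  18: from main, line 41
  19: from count_flags, line 30
  20: from locate_pivot, line 21
  21: from main, line 43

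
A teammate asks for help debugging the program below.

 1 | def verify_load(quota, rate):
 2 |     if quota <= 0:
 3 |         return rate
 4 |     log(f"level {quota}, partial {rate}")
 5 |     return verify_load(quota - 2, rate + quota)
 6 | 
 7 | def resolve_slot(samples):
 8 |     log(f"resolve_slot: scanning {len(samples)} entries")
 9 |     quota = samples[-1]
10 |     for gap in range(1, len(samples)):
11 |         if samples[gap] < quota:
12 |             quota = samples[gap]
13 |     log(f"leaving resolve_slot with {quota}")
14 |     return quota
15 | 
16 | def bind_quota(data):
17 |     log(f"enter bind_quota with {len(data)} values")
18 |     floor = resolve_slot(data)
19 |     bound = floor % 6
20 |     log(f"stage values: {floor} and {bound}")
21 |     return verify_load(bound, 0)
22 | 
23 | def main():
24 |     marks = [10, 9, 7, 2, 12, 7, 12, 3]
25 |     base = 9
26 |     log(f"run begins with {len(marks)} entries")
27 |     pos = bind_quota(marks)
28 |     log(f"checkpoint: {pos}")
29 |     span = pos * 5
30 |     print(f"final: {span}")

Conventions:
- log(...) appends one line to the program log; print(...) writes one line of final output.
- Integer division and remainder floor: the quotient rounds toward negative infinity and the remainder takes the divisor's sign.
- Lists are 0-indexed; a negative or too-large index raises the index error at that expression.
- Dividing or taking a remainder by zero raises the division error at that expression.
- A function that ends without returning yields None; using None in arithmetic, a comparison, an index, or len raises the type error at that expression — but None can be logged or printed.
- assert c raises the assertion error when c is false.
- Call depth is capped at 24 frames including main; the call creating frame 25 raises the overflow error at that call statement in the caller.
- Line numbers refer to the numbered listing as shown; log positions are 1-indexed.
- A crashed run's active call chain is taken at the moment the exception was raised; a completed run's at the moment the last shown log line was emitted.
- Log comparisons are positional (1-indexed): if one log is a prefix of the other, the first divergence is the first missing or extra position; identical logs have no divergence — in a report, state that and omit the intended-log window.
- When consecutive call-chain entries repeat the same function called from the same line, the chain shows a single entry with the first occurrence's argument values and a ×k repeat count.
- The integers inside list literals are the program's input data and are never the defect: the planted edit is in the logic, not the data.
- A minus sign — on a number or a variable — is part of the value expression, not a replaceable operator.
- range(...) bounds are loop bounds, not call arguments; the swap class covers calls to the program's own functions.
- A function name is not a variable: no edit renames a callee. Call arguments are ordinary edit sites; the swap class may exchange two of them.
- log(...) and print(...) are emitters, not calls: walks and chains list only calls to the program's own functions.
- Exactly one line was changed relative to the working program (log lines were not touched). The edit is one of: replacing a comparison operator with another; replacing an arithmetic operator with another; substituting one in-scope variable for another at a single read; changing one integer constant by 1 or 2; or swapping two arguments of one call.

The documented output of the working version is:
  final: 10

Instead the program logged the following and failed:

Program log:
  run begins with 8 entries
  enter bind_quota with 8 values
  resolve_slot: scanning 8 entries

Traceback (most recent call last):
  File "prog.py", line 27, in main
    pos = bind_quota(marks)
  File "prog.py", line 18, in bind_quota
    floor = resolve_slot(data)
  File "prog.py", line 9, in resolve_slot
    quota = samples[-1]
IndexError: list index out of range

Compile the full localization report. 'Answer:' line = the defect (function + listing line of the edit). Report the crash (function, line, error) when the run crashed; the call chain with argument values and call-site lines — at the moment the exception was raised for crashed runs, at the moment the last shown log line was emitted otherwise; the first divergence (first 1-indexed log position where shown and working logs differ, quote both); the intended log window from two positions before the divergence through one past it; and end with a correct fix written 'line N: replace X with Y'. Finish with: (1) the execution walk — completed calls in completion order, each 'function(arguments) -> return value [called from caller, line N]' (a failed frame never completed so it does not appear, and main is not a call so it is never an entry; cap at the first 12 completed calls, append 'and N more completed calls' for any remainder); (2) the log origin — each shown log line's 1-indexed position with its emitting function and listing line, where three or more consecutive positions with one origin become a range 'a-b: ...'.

Answer: the defect is in resolve_slot at line 9.
Key observation: Only 3 log lines were emitted before the run died; the intended continuation was 'leaving resolve_slot with 2'.
Crash: resolve_slot, line 9, IndexError.
Call chain: main -> bind_quota([10, 9, 7, 2, 12, 7, 12, 3]) (called at line 27) -> resolve_slot([10, 9, 7, 2, 12, 7, 12, 3]) (called at line 18).
First divergence: position 4 — the faulty run's log ends after 3 lines; the working version continues with 'leaving resolve_slot with 2'.
Intended log window:
  2: enter bind_quota with 8 values
  3: resolve_slot: scanning 8 entries
  4: leaving resolve_slot with 2
  5: stage values: 2 and 2
Execution walk:
  (no call completed)
Log origins:
  1 — main, line 26
  2 — bind_quota, line 17
  3 — resolve_slot, line 8
A correct fix: line 9: replace `-1` with `0`.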